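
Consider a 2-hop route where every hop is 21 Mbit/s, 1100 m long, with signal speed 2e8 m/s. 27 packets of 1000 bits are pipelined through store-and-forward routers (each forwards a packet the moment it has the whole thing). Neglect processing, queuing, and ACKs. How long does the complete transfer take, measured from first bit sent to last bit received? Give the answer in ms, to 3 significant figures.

1.34 ms

Per-hop transmission t_tx = L/R = 1000/21000000 = 0.047619 ms.
Per-hop propagation t_prop = 1100/200000000 = 0.0055 ms.
Pipeline fill: first packet needs 2·t_tx to clear all hops; remaining 26 packets each add one t_tx.
Total = (2+27-1)·t_tx + 2·t_prop = 28·0.047619 + 2·0.0055 = 1.34 ms.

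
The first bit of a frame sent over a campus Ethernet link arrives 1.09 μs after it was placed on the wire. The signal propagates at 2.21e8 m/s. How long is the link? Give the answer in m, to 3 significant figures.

241 m

d = s × t_prop = 221000000 × 1.09e-06 = 241 m.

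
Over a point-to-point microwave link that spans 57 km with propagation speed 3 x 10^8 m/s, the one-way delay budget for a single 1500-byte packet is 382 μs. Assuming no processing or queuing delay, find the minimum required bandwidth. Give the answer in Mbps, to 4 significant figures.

62.50 Mbps

L = 12000 bits.
Propagation delay = 57000 / 300000000 = 190 μs.
Transmission budget = 382 − 190 = 192 μs.
R ≥ L / t_tx = 12000 bits / 0.000192 s = 62.50 Mbps.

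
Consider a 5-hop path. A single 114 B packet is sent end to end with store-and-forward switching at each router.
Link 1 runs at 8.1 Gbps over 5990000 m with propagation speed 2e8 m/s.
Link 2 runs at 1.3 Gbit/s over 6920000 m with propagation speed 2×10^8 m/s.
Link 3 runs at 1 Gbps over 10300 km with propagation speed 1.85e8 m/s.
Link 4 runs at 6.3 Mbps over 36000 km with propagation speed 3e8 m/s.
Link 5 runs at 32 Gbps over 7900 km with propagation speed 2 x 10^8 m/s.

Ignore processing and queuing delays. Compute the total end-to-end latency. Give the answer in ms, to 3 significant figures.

280 ms

L = 114 × 8 = 912 bits.
Transmission delays (L/R per hop): 0.000112593, 0.000701538, 0.000912, 0.144762, 2.85e-05 ms; sum = 0.146517 ms.
Propagation delays (d/s per hop): 29.95, 34.6, 55.6757, 120, 39.5 ms; sum = 279.726 ms.
End-to-end = 280 ms.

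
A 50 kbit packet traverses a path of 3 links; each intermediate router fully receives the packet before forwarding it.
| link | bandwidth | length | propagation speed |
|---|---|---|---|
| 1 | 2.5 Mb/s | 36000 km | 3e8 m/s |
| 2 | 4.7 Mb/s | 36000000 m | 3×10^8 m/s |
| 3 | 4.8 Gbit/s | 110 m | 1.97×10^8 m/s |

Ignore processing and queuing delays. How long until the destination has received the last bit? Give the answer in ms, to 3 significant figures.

L = 50000 bits.
Transmission delays (L/R per hop): 20, 10.6383, 0.0104167 ms; sum = 30.6487 ms.
Propagation delays (d/s per hop): 120, 120, 0.000558376 ms; sum = 240.001 ms.
End-to-end = 271 ms.

271 ms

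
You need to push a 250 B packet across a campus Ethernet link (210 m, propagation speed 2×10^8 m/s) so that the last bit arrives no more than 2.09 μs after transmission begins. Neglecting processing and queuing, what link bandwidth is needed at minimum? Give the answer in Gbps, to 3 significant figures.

1.92 Gbps

L = 2000 bits.
Propagation delay = 210 / 200000000 = 1.05 μs.
Transmission budget = 2.09 − 1.05 = 1.04 μs.
R ≥ L / t_tx = 2000 bits / 1.04e-06 s = 1.92 Gbps.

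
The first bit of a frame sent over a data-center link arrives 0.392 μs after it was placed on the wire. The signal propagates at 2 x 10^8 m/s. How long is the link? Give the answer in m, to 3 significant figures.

78.4 m

d = s × t_prop = 200000000 × 3.92e-07 = 78.4 m.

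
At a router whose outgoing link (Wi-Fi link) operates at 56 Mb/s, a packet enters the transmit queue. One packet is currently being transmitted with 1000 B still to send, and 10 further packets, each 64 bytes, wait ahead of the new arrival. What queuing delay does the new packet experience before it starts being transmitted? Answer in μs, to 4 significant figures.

234.3 μs

Each queued packet: L/R = 512/56000000 = 9.14286 μs.
10 queued → 91.4286 μs.
Plus remaining 8000 bits of current packet: 142.857 μs.
Queuing delay = 234.3 μs.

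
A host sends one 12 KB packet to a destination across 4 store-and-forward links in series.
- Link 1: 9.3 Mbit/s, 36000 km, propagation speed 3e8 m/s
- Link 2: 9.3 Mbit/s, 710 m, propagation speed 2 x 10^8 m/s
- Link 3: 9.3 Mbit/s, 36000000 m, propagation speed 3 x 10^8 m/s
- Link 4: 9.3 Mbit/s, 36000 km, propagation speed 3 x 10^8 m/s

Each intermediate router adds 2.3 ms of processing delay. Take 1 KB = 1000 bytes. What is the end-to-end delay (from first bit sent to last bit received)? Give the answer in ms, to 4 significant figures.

L = 96000 bits.
Transmission delay per hop = L/R = 96000/9300000 = 10.3226 ms; 4 hops → 41.2903 ms.
Propagation delays (d/s per hop): 120, 0.00355, 120, 120 ms; sum = 360.004 ms.
Processing at 3 router(s): 3 × 2.3 ms = 6.9 ms.
End-to-end = 408.2 ms.

408.2 ms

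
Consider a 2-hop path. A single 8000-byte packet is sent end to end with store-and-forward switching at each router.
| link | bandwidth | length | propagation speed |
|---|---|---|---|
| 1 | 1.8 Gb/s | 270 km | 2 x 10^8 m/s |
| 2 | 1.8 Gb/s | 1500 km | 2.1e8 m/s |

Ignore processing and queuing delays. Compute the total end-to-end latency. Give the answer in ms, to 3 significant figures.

8.56 ms

L = 8000 × 8 = 64000 bits.
Transmission delay per hop = L/R = 64000/1800000000 = 0.0355556 ms; 2 hops → 0.0711111 ms.
Propagation delays (d/s per hop): 1.35, 7.14286 ms; sum = 8.49286 ms.
End-to-end = 8.56 ms.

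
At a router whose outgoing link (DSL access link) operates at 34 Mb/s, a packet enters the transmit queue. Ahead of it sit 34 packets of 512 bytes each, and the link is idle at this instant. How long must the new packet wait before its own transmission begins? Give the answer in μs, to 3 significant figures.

4100 μs

Each queued packet: L/R = 4096/34000000 = 120.471 μs.
34 queued → 4096 μs.
Queuing delay = 4100 μs.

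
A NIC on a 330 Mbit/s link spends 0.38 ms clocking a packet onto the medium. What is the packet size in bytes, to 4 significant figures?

15680 bytes

L = R × t_tx = 330000000 b/s × 0.00038 s = 125400 bits.
In bytes: 125400 / 8 = 15680 bytes.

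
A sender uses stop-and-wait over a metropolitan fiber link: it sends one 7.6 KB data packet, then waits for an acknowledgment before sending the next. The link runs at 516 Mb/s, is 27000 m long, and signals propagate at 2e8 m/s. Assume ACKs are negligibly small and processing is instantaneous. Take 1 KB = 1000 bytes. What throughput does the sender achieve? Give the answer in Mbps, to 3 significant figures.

t_tx = L/R = 60800/516000000 = 0.000117829 s.
t_prop = 27000/200000000 = 0.000135 s; RTT = 0.00027 s.
Cycle = t_tx + RTT = 0.000387829 s.
Throughput = L / cycle = 60800 / 0.000387829 = 157 Mbps.

157 Mbps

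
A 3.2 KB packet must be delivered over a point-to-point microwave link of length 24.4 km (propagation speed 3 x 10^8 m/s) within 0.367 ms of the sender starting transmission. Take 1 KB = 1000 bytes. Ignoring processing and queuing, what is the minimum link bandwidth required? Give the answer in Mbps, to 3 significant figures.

L = 25600 bits.
Propagation delay = 24400 / 300000000 = 0.0813333 ms.
Transmission budget = 0.367 − 0.0813333 = 0.285667 ms.
R ≥ L / t_tx = 25600 bits / 0.000285667 s = 89.6 Mbps.

89.6 Mbps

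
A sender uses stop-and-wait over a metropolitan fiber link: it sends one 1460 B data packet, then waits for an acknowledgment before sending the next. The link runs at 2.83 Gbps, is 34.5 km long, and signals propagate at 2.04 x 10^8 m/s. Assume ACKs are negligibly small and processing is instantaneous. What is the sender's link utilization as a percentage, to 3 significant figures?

1.21 %

t_tx = L/R = 11680/2830000000 = 4.12721e-06 s.
t_prop = 34500/204000000 = 0.000169118 s; RTT = 0.000338235 s.
Cycle = t_tx + RTT = 0.000342363 s.
Utilization = t_tx / cycle = 4.12721e-06/0.000342363 = 1.21 %.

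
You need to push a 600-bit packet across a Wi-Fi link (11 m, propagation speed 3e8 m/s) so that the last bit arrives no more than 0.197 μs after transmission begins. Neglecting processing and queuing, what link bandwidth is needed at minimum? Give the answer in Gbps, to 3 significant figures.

3.74 Gbps

Propagation delay = 11 / 300000000 = 0.0366667 μs.
Transmission budget = 0.197 − 0.0366667 = 0.160333 μs.
R ≥ L / t_tx = 600 bits / 1.60333e-07 s = 3.74 Gbps.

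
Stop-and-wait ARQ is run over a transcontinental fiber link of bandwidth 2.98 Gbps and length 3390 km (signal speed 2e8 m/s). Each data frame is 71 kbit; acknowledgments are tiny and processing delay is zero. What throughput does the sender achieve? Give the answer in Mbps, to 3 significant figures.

t_tx = L/R = 71000/2980000000 = 2.38255e-05 s.
t_prop = 3390000/200000000 = 0.01695 s; RTT = 0.0339 s.
Cycle = t_tx + RTT = 0.0339238 s.
Throughput = L / cycle = 71000 / 0.0339238 = 2.09 Mbps.

2.09 Mbps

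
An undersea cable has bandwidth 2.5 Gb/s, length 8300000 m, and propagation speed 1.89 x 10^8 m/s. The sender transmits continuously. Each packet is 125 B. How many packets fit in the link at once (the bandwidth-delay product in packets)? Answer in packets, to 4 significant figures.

109800 packets

Propagation delay = 8300000 / 189000000 = 0.0439153 s.
BDP = R × t_prop = 2500000000 × 0.0439153 = 109788000 bits.
In packets of 1000 bits: 109800 packets.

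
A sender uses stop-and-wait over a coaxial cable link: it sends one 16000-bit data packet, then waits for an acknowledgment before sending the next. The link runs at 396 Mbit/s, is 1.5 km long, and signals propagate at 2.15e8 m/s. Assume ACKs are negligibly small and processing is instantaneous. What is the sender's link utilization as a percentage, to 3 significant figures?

74.3 %

t_tx = L/R = 16000/396000000 = 4.0404e-05 s.
t_prop = 1500/215000000 = 6.97674e-06 s; RTT = 1.39535e-05 s.
Cycle = t_tx + RTT = 5.43575e-05 s.
Utilization = t_tx / cycle = 4.0404e-05/5.43575e-05 = 74.3 %.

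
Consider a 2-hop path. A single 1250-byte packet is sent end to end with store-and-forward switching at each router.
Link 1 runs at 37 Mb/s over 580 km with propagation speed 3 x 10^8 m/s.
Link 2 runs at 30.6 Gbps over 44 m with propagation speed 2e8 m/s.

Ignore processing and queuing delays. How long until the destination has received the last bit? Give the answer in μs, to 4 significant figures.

2204 μs

L = 1250 × 8 = 10000 bits.
Transmission delays (L/R per hop): 270.27, 0.326797 μs; sum = 270.597 μs.
Propagation delays (d/s per hop): 1933.33, 0.22 μs; sum = 1933.55 μs.
End-to-end = 2204 μs.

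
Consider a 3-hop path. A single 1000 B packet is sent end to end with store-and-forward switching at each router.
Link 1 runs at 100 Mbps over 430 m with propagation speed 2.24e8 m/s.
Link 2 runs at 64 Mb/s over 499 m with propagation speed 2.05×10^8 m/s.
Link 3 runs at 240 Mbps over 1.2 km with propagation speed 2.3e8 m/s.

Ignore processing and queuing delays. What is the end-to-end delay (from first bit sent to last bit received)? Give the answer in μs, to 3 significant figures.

248 μs

L = 1000 × 8 = 8000 bits.
Transmission delays (L/R per hop): 80, 125, 33.3333 μs; sum = 238.333 μs.
Propagation delays (d/s per hop): 1.91964, 2.43415, 5.21739 μs; sum = 9.57118 μs.
End-to-end = 248 μs.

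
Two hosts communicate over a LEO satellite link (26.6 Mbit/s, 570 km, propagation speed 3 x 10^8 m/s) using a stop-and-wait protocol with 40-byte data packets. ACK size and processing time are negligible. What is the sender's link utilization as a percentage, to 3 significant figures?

t_tx = L/R = 320/26600000 = 1.20301e-05 s.
t_prop = 570000/300000000 = 0.0019 s; RTT = 0.0038 s.
Cycle = t_tx + RTT = 0.00381203 s.
Utilization = t_tx / cycle = 1.20301e-05/0.00381203 = 0.316 %.

0.316 %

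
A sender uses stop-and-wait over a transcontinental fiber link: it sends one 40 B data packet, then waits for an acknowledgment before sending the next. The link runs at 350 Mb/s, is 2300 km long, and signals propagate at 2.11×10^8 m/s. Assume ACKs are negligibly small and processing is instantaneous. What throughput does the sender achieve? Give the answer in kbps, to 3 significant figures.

14.7 kbps

t_tx = L/R = 320/350000000 = 9.14286e-07 s.
t_prop = 2300000/211000000 = 0.0109005 s; RTT = 0.0218009 s.
Cycle = t_tx + RTT = 0.0218019 s.
Throughput = L / cycle = 320 / 0.0218019 = 14.7 kbps.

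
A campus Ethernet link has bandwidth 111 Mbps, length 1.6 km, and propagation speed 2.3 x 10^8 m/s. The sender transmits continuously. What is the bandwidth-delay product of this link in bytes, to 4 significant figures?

96.52 bytes

Propagation delay = 1600 / 2.3e+08 = 6.95652e-06 s.
BDP = R × t_prop = 111000000 × 6.95652e-06 = 772.174 bits.
In bytes: 772.174/8 = 96.52 bytes.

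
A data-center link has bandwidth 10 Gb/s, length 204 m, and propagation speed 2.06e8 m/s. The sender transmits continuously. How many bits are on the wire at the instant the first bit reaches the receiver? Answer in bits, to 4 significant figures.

9903 bits

Propagation delay = 204 / 206000000 = 9.90291e-07 s.
BDP = R × t_prop = 10000000000 × 9.90291e-07 = 9902.91 bits.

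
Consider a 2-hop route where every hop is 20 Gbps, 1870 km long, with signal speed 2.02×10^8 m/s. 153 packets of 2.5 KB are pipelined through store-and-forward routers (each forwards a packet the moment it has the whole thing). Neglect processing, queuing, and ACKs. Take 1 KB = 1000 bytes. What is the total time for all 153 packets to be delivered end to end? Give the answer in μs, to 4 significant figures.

18670 μs

Per-hop transmission t_tx = L/R = 20000/20000000000 = 1 μs.
Per-hop propagation t_prop = 1870000/202000000 = 9257.43 μs.
Pipeline fill: first packet needs 2·t_tx to clear all hops; remaining 152 packets each add one t_tx.
Total = (2+153-1)·t_tx + 2·t_prop = 154·1 + 2·9257.43 = 18670 μs.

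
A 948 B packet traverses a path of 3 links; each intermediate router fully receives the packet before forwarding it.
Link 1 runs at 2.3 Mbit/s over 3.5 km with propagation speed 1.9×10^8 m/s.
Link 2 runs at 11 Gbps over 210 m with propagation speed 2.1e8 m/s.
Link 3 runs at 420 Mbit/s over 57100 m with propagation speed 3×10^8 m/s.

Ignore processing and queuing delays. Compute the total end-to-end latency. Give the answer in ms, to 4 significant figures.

3.526 ms

L = 948 × 8 = 7584 bits.
Transmission delays (L/R per hop): 3.29739, 0.000689455, 0.0180571 ms; sum = 3.31614 ms.
Propagation delays (d/s per hop): 0.0184211, 0.001, 0.190333 ms; sum = 0.209754 ms.
End-to-end = 3.526 ms.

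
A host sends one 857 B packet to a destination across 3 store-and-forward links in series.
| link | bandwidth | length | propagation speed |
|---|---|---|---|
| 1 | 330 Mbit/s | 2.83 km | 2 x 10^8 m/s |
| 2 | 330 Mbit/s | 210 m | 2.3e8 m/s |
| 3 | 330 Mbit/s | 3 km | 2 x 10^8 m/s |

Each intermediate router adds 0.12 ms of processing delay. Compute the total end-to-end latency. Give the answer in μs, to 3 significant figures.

332 μs

L = 857 × 8 = 6856 bits.
Transmission delay per hop = L/R = 6856/330000000 = 20.7758 μs; 3 hops → 62.3273 μs.
Propagation delays (d/s per hop): 14.15, 0.913043, 15 μs; sum = 30.063 μs.
Processing at 2 router(s): 2 × 0.12 ms = 240 μs.
End-to-end = 332 μs.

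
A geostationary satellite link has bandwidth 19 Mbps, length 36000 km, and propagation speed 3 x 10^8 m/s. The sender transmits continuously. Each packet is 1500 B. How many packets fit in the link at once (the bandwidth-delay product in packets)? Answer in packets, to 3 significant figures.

190 packets

Propagation delay = 36000000 / 300000000 = 0.12 s.
BDP = R × t_prop = 19000000 × 0.12 = 2280000 bits.
In packets of 12000 bits: 190 packets.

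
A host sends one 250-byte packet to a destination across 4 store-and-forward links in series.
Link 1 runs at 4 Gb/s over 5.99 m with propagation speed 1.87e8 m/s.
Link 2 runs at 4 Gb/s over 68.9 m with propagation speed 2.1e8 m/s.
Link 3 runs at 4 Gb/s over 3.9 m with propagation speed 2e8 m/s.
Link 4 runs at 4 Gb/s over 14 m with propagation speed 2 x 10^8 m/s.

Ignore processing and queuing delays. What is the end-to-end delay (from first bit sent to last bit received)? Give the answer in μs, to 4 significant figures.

2.450 μs

L = 250 × 8 = 2000 bits.
Transmission delay per hop = L/R = 2000/4000000000 = 0.5 μs; 4 hops → 2 μs.
Propagation delays (d/s per hop): 0.0320321, 0.328095, 0.0195, 0.07 μs; sum = 0.449627 μs.
End-to-end = 2.450 μs.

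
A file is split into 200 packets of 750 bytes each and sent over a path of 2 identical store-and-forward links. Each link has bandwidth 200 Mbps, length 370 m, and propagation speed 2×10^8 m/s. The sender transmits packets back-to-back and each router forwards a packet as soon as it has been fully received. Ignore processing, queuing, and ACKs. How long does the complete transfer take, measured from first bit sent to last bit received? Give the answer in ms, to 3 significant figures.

Per-hop transmission t_tx = L/R = 6000/200000000 = 0.03 ms.
Per-hop propagation t_prop = 370/200000000 = 0.00185 ms.
Pipeline fill: first packet needs 2·t_tx to clear all hops; remaining 199 packets each add one t_tx.
Total = (2+200-1)·t_tx + 2·t_prop = 201·0.03 + 2·0.00185 = 6.03 ms.

6.03 ms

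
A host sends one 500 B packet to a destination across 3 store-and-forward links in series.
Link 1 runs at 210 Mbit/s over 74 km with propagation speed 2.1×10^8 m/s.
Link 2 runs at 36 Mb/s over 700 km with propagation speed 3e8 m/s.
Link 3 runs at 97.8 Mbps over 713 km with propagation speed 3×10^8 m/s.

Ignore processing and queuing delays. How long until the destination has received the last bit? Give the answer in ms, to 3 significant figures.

5.23 ms

L = 500 × 8 = 4000 bits.
Transmission delays (L/R per hop): 0.0190476, 0.111111, 0.0408998 ms; sum = 0.171059 ms.
Propagation delays (d/s per hop): 0.352381, 2.33333, 2.37667 ms; sum = 5.06238 ms.
End-to-end = 5.23 ms.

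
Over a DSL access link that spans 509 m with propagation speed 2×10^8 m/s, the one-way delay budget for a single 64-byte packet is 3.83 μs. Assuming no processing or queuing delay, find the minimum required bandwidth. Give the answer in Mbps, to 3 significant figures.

L = 512 bits.
Propagation delay = 509 / 200000000 = 2.545 μs.
Transmission budget = 3.83 − 2.545 = 1.285 μs.
R ≥ L / t_tx = 512 bits / 1.285e-06 s = 398 Mbps.

398 Mbps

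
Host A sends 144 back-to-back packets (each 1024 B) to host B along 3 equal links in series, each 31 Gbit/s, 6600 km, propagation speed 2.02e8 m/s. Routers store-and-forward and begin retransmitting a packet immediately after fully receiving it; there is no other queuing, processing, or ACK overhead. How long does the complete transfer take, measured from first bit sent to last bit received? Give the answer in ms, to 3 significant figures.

Per-hop transmission t_tx = L/R = 8192/31000000000 = 0.000264258 ms.
Per-hop propagation t_prop = 6600000/202000000 = 32.6733 ms.
Pipeline fill: first packet needs 3·t_tx to clear all hops; remaining 143 packets each add one t_tx.
Total = (3+144-1)·t_tx + 3·t_prop = 146·0.000264258 + 3·32.6733 = 98.1 ms.

98.1 ms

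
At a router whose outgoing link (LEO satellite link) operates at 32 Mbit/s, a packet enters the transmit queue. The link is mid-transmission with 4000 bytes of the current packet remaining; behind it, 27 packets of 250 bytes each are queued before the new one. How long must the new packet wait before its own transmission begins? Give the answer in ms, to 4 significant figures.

2.688 ms

Each queued packet: L/R = 2000/32000000 = 0.0625 ms.
27 queued → 1.6875 ms.
Plus remaining 32000 bits of current packet: 1 ms.
Queuing delay = 2.688 ms.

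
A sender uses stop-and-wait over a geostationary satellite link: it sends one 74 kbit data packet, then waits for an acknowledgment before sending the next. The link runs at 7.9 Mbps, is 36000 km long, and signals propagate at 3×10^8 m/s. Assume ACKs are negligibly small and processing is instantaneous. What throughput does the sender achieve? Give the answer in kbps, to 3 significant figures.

297 kbps

t_tx = L/R = 74000/7900000 = 0.00936709 s.
t_prop = 36000000/300000000 = 0.12 s; RTT = 0.24 s.
Cycle = t_tx + RTT = 0.249367 s.
Throughput = L / cycle = 74000 / 0.249367 = 297 kbps.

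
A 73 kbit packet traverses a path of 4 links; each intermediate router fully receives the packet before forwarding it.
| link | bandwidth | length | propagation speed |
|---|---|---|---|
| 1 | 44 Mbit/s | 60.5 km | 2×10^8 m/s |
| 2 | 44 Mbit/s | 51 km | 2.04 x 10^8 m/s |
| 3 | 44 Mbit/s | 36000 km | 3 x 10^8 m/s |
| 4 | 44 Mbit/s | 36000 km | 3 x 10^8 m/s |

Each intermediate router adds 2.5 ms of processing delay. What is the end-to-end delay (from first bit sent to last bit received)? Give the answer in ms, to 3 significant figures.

255 ms

L = 73000 bits.
Transmission delay per hop = L/R = 73000/44000000 = 1.65909 ms; 4 hops → 6.63636 ms.
Propagation delays (d/s per hop): 0.3025, 0.25, 120, 120 ms; sum = 240.553 ms.
Processing at 3 router(s): 3 × 2.5 ms = 7.5 ms.
End-to-end = 255 ms.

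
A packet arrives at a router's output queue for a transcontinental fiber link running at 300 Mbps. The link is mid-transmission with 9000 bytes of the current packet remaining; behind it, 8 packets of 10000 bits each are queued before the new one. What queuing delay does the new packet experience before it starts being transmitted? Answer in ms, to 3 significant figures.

Each queued packet: L/R = 10000/300000000 = 0.0333333 ms.
8 queued → 0.266667 ms.
Plus remaining 72000 bits of current packet: 0.24 ms.
Queuing delay = 0.507 ms.

0.507 ms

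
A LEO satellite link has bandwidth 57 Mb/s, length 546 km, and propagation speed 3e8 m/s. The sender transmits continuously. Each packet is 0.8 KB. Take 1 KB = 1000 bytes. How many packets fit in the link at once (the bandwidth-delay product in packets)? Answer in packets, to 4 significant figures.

Propagation delay = 546000 / 300000000 = 0.00182 s.
BDP = R × t_prop = 57000000 × 0.00182 = 103740 bits.
In packets of 6400 bits: 16.21 packets.

16.21 packets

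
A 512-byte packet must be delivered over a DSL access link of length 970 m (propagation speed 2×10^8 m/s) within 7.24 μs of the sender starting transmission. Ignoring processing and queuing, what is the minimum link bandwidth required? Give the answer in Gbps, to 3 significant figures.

L = 4096 bits.
Propagation delay = 970 / 200000000 = 4.85 μs.
Transmission budget = 7.24 − 4.85 = 2.39 μs.
R ≥ L / t_tx = 4096 bits / 2.39e-06 s = 1.71 Gbps.

1.71 Gbps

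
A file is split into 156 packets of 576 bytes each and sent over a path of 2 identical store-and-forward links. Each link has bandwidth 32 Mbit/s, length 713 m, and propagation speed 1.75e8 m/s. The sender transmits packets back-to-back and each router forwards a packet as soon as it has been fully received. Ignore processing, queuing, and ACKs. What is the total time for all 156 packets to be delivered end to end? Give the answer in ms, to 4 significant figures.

Per-hop transmission t_tx = L/R = 4608/32000000 = 0.144 ms.
Per-hop propagation t_prop = 713/175000000 = 0.00407429 ms.
Pipeline fill: first packet needs 2·t_tx to clear all hops; remaining 155 packets each add one t_tx.
Total = (2+156-1)·t_tx + 2·t_prop = 157·0.144 + 2·0.00407429 = 22.62 ms.

22.62 ms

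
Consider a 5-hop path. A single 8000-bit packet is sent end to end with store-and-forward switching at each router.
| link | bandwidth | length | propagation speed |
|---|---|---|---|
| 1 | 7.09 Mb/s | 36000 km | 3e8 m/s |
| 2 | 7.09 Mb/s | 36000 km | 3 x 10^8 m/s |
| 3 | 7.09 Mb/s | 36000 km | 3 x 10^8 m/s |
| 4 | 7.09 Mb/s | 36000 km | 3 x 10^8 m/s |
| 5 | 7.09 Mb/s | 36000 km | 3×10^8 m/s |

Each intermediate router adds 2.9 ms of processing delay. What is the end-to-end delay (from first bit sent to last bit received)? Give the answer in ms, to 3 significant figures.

Transmission delay per hop = L/R = 8000/7090000 = 1.12835 ms; 5 hops → 5.64175 ms.
Propagation delays (d/s per hop): 120, 120, 120, 120, 120 ms; sum = 600 ms.
Processing at 4 router(s): 4 × 2.9 ms = 11.6 ms.
End-to-end = 617 ms.

617 ms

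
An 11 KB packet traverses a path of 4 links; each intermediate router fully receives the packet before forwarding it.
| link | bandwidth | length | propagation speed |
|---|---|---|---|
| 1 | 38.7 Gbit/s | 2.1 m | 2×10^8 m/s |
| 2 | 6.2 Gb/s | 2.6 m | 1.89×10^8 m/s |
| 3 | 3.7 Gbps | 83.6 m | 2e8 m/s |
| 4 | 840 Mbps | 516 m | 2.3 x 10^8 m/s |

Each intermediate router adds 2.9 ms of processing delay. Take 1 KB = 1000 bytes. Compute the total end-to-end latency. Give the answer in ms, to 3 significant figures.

8.85 ms

L = 88000 bits.
Transmission delays (L/R per hop): 0.0022739, 0.0141935, 0.0237838, 0.104762 ms; sum = 0.145013 ms.
Propagation delays (d/s per hop): 1.05e-05, 1.37566e-05, 0.000418, 0.00224348 ms; sum = 0.00268573 ms.
Processing at 3 router(s): 3 × 2.9 ms = 8.7 ms.
End-to-end = 8.85 ms.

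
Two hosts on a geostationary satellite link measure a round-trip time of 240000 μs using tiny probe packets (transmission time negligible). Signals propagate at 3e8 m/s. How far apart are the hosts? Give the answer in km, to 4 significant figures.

36000 km

One-way propagation = RTT/2 = 120000 μs.
d = s × t = 300000000 × 0.12 = 36000 km.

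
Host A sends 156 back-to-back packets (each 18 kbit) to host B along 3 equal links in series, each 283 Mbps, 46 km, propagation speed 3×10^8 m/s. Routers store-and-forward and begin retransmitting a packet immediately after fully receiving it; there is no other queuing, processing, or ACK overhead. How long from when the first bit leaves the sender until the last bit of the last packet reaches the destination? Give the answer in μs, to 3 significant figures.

Per-hop transmission t_tx = L/R = 18000/283000000 = 63.6042 μs.
Per-hop propagation t_prop = 46000/300000000 = 153.333 μs.
Pipeline fill: first packet needs 3·t_tx to clear all hops; remaining 155 packets each add one t_tx.
Total = (3+156-1)·t_tx + 3·t_prop = 158·63.6042 + 3·153.333 = 10500 μs.

10500 μs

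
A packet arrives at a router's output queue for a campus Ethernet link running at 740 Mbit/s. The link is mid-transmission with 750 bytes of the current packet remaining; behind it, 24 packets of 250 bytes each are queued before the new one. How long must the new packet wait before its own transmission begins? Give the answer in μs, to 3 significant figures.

73.0 μs

Each queued packet: L/R = 2000/740000000 = 2.7027 μs.
24 queued → 64.8649 μs.
Plus remaining 6000 bits of current packet: 8.10811 μs.
Queuing delay = 73.0 μs.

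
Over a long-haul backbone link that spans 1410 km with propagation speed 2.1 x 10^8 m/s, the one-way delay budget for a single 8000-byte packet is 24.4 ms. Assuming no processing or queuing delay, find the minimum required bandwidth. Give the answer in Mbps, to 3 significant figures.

L = 64000 bits.
Propagation delay = 1410000 / 210000000 = 6.71429 ms.
Transmission budget = 24.4 − 6.71429 = 17.6857 ms.
R ≥ L / t_tx = 64000 bits / 0.0176857 s = 3.62 Mbps.

3.62 Mbps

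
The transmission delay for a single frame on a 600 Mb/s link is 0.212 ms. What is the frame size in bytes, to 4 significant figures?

L = R × t_tx = 600000000 b/s × 0.000212 s = 127200 bits.
In bytes: 127200 / 8 = 15900 bytes.

15900 bytes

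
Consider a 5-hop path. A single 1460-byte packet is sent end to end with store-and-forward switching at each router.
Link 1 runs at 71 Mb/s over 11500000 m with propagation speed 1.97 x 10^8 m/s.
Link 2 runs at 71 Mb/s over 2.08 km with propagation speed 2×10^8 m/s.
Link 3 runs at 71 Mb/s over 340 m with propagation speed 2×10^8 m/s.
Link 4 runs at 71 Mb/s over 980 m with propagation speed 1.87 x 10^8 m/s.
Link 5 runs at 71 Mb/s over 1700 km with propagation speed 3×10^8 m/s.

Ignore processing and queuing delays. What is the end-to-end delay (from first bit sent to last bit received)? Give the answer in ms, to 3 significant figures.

L = 1460 × 8 = 11680 bits.
Transmission delay per hop = L/R = 11680/71000000 = 0.164507 ms; 5 hops → 0.822535 ms.
Propagation delays (d/s per hop): 58.3756, 0.0104, 0.0017, 0.00524064, 5.66667 ms; sum = 64.0596 ms.
End-to-end = 64.9 ms.

64.9 ms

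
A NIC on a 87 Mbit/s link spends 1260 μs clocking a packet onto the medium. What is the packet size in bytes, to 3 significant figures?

13700 bytes

L = R × t_tx = 87000000 b/s × 0.00126 s = 109620 bits.
In bytes: 109620 / 8 = 13700 bytes.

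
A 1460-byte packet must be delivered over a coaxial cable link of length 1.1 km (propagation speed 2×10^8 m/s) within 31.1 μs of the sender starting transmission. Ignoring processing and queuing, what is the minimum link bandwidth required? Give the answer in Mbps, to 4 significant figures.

L = 11680 bits.
Propagation delay = 1100 / 200000000 = 5.5 μs.
Transmission budget = 31.1 − 5.5 = 25.6 μs.
R ≥ L / t_tx = 11680 bits / 2.56e-05 s = 456.3 Mbps.

456.3 Mbps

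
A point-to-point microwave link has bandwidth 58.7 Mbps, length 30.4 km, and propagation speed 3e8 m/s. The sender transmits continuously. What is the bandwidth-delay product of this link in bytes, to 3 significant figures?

744 bytes

Propagation delay = 30400 / 300000000 = 0.000101333 s.
BDP = R × t_prop = 58700000 × 0.000101333 = 5948.27 bits.
In bytes: 5948.27/8 = 744 bytes.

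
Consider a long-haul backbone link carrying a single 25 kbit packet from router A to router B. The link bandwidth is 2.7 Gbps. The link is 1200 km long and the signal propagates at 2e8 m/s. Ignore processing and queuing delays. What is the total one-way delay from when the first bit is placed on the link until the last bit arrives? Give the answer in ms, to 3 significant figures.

6.01 ms

L = 25000 bits.
Transmission delay = L/R = 25000 / 2700000000 = 0.00925926 ms.
Propagation delay = d/s = 1200000 m / 200000000 m/s = 6 ms.
Total = 6.01 ms.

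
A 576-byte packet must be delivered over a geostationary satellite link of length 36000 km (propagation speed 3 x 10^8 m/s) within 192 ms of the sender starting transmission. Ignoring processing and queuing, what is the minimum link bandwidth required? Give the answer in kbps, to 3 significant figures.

L = 4608 bits.
Propagation delay = 36000000 / 300000000 = 120 ms.
Transmission budget = 192 − 120 = 72 ms.
R ≥ L / t_tx = 4608 bits / 0.072 s = 64.0 kbps.

64.0 kbps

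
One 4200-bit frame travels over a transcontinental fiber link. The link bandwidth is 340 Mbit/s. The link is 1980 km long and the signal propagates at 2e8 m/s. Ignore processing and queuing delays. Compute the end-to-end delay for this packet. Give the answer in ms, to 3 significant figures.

9.91 ms

Transmission delay = L/R = 4200 / 340000000 = 0.0123529 ms.
Propagation delay = d/s = 1980000 m / 200000000 m/s = 9.9 ms.
Total = 9.91 ms.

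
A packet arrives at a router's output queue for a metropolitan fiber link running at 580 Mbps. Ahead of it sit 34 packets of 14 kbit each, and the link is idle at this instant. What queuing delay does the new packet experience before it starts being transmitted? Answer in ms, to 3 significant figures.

0.821 ms

Each queued packet: L/R = 14000/580000000 = 0.0241379 ms.
34 queued → 0.82069 ms.
Queuing delay = 0.821 ms.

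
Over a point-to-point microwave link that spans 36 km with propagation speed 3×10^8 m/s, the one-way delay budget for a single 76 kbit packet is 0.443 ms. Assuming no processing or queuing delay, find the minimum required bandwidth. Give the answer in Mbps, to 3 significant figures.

235 Mbps

Propagation delay = 36000 / 300000000 = 0.12 ms.
Transmission budget = 0.443 − 0.12 = 0.323 ms.
R ≥ L / t_tx = 76000 bits / 0.000323 s = 235 Mbps.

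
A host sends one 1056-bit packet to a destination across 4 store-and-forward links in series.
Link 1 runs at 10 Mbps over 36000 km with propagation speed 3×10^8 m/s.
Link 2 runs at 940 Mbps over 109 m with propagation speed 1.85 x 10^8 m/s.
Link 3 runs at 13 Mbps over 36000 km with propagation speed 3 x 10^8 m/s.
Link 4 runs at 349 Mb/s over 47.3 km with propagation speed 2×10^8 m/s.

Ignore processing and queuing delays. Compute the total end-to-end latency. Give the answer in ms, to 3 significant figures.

240 ms

Transmission delays (L/R per hop): 0.1056, 0.0011234, 0.0812308, 0.00302579 ms; sum = 0.19098 ms.
Propagation delays (d/s per hop): 120, 0.000589189, 120, 0.2365 ms; sum = 240.237 ms.
End-to-end = 240 ms.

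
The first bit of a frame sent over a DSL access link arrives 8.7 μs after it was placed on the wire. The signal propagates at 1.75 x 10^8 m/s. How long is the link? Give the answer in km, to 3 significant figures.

1.52 km

d = s × t_prop = 175000000 × 8.7e-06 = 1.52 km.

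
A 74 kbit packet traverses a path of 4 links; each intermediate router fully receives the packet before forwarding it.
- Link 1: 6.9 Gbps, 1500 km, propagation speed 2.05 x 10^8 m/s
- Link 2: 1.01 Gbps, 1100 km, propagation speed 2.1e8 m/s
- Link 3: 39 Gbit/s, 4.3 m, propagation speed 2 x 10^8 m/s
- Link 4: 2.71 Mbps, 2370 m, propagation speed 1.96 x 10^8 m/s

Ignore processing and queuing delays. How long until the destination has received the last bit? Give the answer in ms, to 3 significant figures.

40.0 ms

L = 74000 bits.
Transmission delays (L/R per hop): 0.0107246, 0.0732673, 0.00189744, 27.3063 ms; sum = 27.3922 ms.
Propagation delays (d/s per hop): 7.31707, 5.2381, 2.15e-05, 0.0120918 ms; sum = 12.5673 ms.
End-to-end = 40.0 ms.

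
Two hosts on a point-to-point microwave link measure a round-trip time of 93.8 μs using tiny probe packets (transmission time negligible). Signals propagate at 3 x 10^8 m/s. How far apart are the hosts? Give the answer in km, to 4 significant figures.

One-way propagation = RTT/2 = 46.9 μs.
d = s × t = 300000000 × 4.69e-05 = 14.07 km.

14.07 km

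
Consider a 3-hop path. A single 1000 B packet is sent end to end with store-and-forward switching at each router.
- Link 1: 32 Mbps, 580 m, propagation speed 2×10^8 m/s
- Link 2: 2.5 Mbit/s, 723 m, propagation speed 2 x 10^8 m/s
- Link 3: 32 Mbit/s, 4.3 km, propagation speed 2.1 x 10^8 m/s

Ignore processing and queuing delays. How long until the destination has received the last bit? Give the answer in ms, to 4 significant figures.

3.727 ms

L = 1000 × 8 = 8000 bits.
Transmission delays (L/R per hop): 0.25, 3.2, 0.25 ms; sum = 3.7 ms.
Propagation delays (d/s per hop): 0.0029, 0.003615, 0.0204762 ms; sum = 0.0269912 ms.
End-to-end = 3.727 ms.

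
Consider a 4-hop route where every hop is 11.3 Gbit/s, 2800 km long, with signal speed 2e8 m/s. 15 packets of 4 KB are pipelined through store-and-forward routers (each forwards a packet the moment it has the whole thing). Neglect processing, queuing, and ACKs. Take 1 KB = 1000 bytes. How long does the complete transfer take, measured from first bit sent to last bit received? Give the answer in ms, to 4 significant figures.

Per-hop transmission t_tx = L/R = 32000/11300000000 = 0.00283186 ms.
Per-hop propagation t_prop = 2800000/200000000 = 14 ms.
Pipeline fill: first packet needs 4·t_tx to clear all hops; remaining 14 packets each add one t_tx.
Total = (4+15-1)·t_tx + 4·t_prop = 18·0.00283186 + 4·14 = 56.05 ms.

56.05 ms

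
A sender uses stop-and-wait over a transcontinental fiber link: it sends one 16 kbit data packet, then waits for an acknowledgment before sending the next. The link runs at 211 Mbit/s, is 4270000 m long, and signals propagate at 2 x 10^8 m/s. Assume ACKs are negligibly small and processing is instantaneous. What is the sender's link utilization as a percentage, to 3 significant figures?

t_tx = L/R = 16000/211000000 = 7.58294e-05 s.
t_prop = 4270000/200000000 = 0.02135 s; RTT = 0.0427 s.
Cycle = t_tx + RTT = 0.0427758 s.
Utilization = t_tx / cycle = 7.58294e-05/0.0427758 = 0.177 %.

0.177 %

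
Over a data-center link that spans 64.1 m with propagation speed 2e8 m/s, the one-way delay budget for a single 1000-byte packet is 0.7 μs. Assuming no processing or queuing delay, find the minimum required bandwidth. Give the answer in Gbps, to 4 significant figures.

L = 8000 bits.
Propagation delay = 64.1 / 200000000 = 0.3205 μs.
Transmission budget = 0.7 − 0.3205 = 0.3795 μs.
R ≥ L / t_tx = 8000 bits / 3.795e-07 s = 21.08 Gbps.

21.08 Gbps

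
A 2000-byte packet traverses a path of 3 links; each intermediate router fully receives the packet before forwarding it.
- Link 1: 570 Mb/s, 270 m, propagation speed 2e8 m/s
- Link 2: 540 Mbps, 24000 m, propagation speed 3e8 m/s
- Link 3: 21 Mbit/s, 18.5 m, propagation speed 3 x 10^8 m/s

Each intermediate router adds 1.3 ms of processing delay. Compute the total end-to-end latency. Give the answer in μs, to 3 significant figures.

3500 μs

L = 2000 × 8 = 16000 bits.
Transmission delays (L/R per hop): 28.0702, 29.6296, 761.905 μs; sum = 819.605 μs.
Propagation delays (d/s per hop): 1.35, 80, 0.0616667 μs; sum = 81.4117 μs.
Processing at 2 router(s): 2 × 1.3 ms = 2600 μs.
End-to-end = 3500 μs.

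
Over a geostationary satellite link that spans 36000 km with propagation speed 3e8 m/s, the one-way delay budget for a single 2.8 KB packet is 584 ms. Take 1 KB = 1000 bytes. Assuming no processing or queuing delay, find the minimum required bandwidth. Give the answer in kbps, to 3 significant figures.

48.3 kbps

L = 22400 bits.
Propagation delay = 36000000 / 300000000 = 120 ms.
Transmission budget = 584 − 120 = 464 ms.
R ≥ L / t_tx = 22400 bits / 0.464 s = 48.3 kbps.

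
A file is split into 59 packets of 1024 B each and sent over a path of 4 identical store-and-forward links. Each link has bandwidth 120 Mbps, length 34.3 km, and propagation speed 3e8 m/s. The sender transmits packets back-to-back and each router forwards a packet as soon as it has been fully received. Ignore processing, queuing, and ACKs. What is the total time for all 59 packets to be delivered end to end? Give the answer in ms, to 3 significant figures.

4.69 ms

Per-hop transmission t_tx = L/R = 8192/120000000 = 0.0682667 ms.
Per-hop propagation t_prop = 34300/300000000 = 0.114333 ms.
Pipeline fill: first packet needs 4·t_tx to clear all hops; remaining 58 packets each add one t_tx.
Total = (4+59-1)·t_tx + 4·t_prop = 62·0.0682667 + 4·0.114333 = 4.69 ms.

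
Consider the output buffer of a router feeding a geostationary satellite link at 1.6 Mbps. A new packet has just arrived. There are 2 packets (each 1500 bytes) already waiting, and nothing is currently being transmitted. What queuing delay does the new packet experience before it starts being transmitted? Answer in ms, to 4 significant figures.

Each queued packet: L/R = 12000/1600000 = 7.5 ms.
2 queued → 15 ms.
Queuing delay = 15.00 ms.

15.00 ms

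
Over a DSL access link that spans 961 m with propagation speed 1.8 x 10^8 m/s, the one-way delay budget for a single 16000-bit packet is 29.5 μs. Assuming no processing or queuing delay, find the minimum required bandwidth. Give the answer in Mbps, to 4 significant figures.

662.2 Mbps

Propagation delay = 961 / 180000000 = 5.33889 μs.
Transmission budget = 29.5 − 5.33889 = 24.1611 μs.
R ≥ L / t_tx = 16000 bits / 2.41611e-05 s = 662.2 Mbps.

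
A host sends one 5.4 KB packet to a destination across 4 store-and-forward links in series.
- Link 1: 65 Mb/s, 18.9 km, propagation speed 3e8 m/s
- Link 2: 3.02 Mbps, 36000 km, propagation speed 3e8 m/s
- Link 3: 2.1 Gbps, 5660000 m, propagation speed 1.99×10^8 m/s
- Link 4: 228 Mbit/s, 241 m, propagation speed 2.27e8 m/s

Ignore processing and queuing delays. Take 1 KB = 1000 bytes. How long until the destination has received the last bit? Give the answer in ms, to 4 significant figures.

163.7 ms

L = 43200 bits.
Transmission delays (L/R per hop): 0.664615, 14.3046, 0.0205714, 0.189474 ms; sum = 15.1793 ms.
Propagation delays (d/s per hop): 0.063, 120, 28.4422, 0.00106167 ms; sum = 148.506 ms.
End-to-end = 163.7 ms.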